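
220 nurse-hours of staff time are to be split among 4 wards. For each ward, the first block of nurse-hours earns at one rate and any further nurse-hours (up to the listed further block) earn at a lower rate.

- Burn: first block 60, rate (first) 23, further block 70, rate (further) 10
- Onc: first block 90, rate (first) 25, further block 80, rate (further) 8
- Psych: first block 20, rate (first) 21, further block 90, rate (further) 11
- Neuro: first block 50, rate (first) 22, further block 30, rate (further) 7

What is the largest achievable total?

Order all 8 blocks by rate: Onc/tier1 25 > Burn/tier1 23 > Neuro/tier1 22 > Psych/tier1 21 > Psych/tier2 11 > Burn/tier2 10 > Onc/tier2 8 > Neuro/tier2 7.
Fill Onc tier1 block (90 at 25) ; 130 left.
Burn/tier1 (23): +60 ; 70 left.
Neuro tier1 at 22: fill all 50 ; 20 left.
Psych/tier1 (21): +20 ; 0 left.
Total = 25×90 + 23×60 + 22×50 + 21×20 = 5150.

5150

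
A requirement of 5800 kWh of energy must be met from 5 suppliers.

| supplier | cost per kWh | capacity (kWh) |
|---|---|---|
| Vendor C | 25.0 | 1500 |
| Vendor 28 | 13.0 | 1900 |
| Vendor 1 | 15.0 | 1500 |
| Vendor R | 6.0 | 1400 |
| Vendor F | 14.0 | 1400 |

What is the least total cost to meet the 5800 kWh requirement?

69200

Use suppliers in increasing cost order.
Vendor R at 6.0: take all 1400 kWh → 4400 still needed.
Take 1900 from Vendor 28 at 13.0 → need 2500 more.
Vendor F at 14.0: take all 1400 kWh → 1100 still needed.
Vendor 1 at 15.0: take 1100 of its 1500 → requirement met.
Vendor C: unused.
Cost = 1400×6.0 + 1900×13.0 + 1400×14.0 + 1100×15.0 = 69200.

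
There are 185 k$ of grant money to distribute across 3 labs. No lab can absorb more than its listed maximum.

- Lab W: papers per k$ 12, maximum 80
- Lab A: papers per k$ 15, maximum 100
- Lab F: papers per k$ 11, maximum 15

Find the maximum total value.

2515

Rank by papers per k$: Lab A 15 > Lab W 12 > Lab F 11.
Lab A takes 100 to reach its cap of 100 ; 85 left.
Give Lab W 80 to hit its cap of 80 ; 5 left.
Only 5 left; Lab F takes them to reach 5.
Total = 12×80 + 15×100 + 11×5 = 2515.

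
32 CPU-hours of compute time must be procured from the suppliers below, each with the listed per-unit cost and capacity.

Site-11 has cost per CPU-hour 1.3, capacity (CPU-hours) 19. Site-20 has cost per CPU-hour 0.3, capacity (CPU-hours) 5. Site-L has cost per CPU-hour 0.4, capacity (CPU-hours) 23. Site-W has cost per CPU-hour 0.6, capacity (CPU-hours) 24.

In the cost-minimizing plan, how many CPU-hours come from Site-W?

4

Fill from the cheapest supplier first.
Site-20 at 0.3: take all 5 CPU-hours ; 27 still needed.
Site-L at 0.4: take all 23 CPU-hours ; 4 still needed.
Take 4 from Site-W at 0.6 to finish.
Site-11: unused.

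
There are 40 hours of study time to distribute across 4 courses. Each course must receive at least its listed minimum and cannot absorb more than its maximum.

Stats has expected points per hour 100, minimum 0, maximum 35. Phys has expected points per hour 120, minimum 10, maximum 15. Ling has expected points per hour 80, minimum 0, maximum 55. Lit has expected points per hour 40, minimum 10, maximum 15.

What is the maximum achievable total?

3700

Meeting every minimum uses 0+10+0+10 = 20 hours, leaving 20.
Order the courses by expected points per hour: Phys 120 > Stats 100 > Ling 80 > Lit 40.
Phys takes 5 more to reach its cap of 15 → 15 left.
Stats: +15 (room for 35) → 15. Pool exhausted.
Total = 100×15 + 120×15 + 40×10 = 3700.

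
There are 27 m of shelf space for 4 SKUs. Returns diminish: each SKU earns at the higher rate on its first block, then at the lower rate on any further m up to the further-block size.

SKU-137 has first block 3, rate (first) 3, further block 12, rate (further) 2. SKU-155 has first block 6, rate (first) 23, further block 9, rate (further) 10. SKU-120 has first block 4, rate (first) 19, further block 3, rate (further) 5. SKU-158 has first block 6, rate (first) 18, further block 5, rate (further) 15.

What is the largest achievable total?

457

Rank every tier by rate: SKU-155/T1 23 > SKU-120/T1 19 > SKU-158/T1 18 > SKU-158/T2 15 > SKU-155/T2 10 > SKU-120/T2 5 > SKU-137/T1 3 > SKU-137/T2 2.
Fill SKU-155 T1 block (6 at 23) ; 21 left.
SKU-120 T1 at 19: fill all 4 ; 17 left.
SKU-158/T1 (18): +6 ; 11 left.
SKU-158 T2 at 15: fill all 5 ; 6 left.
SKU-155 T2 at 10: only 6 left, fill 6.
Total = 23×6 + 19×4 + 18×6 + 15×5 + 10×6 = 457.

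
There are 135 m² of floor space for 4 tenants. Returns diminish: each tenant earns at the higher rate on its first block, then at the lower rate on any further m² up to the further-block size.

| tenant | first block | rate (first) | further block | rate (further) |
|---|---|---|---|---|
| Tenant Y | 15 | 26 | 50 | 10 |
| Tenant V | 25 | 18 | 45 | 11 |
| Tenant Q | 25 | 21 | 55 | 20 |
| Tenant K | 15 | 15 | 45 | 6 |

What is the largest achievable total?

2690

Rank every tier by rate: Tenant Y/first 26 > Tenant Q/first 21 > Tenant Q/second 20 > Tenant V/first 18 > Tenant K/first 15 > Tenant V/second 11 > Tenant Y/second 10 > Tenant K/second 6.
Tenant Y/first (26): +15 ; 120 left.
Tenant Q/first (21): +25 ; 95 left.
Tenant Q second at 20: fill all 55 ; 40 left.
Tenant V/first (18): +25 ; 15 left.
Fill Tenant K first block (15 at 15) ; 0 left.
Total = 26×15 + 21×25 + 20×55 + 18×25 + 15×15 = 2690.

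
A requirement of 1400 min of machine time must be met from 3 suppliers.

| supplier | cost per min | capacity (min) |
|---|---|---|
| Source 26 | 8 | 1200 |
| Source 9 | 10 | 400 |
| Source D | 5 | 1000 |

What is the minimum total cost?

Use suppliers in increasing cost order.
Source D at 5: take all 1000 min ; 400 still needed.
Source 26 at 8: take 400 of its 1200 ; requirement met.
Source 9: unused.
Cost = 1000×5 + 400×8 = 8200.

8200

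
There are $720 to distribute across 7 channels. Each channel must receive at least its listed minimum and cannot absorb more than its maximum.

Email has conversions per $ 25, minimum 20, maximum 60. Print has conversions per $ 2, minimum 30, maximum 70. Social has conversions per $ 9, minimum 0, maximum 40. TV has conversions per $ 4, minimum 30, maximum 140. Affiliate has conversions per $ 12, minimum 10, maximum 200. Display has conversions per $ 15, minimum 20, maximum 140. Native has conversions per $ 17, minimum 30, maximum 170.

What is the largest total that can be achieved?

Meeting every minimum uses 20+30+0+30+10+20+30 = 140 $, leaving 580.
Order the channels by conversions per $: Email 25 > Native 17 > Display 15 > Affiliate 12 > Social 9 > TV 4 > Print 2.
Email takes 40 more to reach its cap of 60 → 540 left.
Give Native 140 more to hit its cap of 170 → 400 left.
Give Display 120 more to hit its cap of 140 → 280 left.
Give Affiliate 190 more to hit its cap of 200 → 90 left.
Social takes 40 more to reach its cap of 40 → 50 left.
Only 50 left; TV takes them to reach 80.
Total = 25×60 + 2×30 + 9×40 + 4×80 + 12×200 + 15×140 + 17×170 = 9630.

9630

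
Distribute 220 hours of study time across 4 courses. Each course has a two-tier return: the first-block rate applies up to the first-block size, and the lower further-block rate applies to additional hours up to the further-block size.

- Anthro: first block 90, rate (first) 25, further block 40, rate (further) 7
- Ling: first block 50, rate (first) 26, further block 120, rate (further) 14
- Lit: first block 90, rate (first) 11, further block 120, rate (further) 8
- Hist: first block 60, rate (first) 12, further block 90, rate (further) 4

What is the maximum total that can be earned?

4670

Order all 8 blocks by rate: Ling/tier1 26 > Anthro/tier1 25 > Ling/tier2 14 > Hist/tier1 12 > Lit/tier1 11 > Lit/tier2 8 > Anthro/tier2 7 > Hist/tier2 4.
Fill Ling tier1 block (50 at 26) → 170 left.
Anthro/tier1 (25): +90 → 80 left.
Ling tier2 at 14: only 80 left, fill 80.
Total = 26×50 + 25×90 + 14×80 = 4670.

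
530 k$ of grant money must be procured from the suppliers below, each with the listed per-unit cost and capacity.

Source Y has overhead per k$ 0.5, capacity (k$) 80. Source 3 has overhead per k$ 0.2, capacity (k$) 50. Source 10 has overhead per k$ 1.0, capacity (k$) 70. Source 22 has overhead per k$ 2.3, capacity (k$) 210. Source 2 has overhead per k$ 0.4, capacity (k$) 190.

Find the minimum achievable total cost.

518

Use suppliers in increasing cost order.
Take 50 from Source 3 at 0.2 ; need 480 more.
Source 2 at 0.4: take all 190 k$ ; 290 still needed.
Take 80 from Source Y at 0.5 ; need 210 more.
Source 10 (1.0): use full 70 ; 140 k$ to go.
Source 22 at 2.3: take 140 of its 210 ; requirement met.
Cost = 50×0.2 + 190×0.4 + 80×0.5 + 70×1.0 + 140×2.3 = 518.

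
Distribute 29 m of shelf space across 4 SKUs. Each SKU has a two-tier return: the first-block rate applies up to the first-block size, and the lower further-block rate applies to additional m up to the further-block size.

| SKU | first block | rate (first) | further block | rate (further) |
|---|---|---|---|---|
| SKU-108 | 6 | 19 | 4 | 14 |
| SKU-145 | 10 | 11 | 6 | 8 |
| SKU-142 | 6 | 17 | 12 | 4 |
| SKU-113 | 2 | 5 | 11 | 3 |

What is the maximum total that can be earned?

Order all 8 blocks by rate: SKU-108/tier1 19 > SKU-142/tier1 17 > SKU-108/tier2 14 > SKU-145/tier1 11 > SKU-145/tier2 8 > SKU-113/tier1 5 > SKU-142/tier2 4 > SKU-113/tier2 3.
SKU-108 tier1 at 19: fill all 6 → 23 left.
SKU-142 tier1 at 17: fill all 6 → 17 left.
SKU-108 tier2 at 14: fill all 4 → 13 left.
SKU-145 tier1 at 11: fill all 10 → 3 left.
3 remain; put them into SKU-145 tier2 at 8.
Total = 19×6 + 17×6 + 14×4 + 11×10 + 8×3 = 406.

406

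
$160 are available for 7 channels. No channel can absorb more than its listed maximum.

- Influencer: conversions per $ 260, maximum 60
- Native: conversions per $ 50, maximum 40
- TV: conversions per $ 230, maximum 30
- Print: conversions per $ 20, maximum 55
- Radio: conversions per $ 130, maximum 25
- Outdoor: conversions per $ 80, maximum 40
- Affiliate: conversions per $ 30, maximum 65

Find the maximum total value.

29200

Rank by conversions per $: Influencer 260 > TV 230 > Radio 130 > Outdoor 80 > Native 50 > Affiliate 30 > Print 20.
Influencer takes 60 to reach its cap of 60 — 100 left.
TV: +30 to 30 (cap) — 70 left.
Give Radio 25 to hit its cap of 25 — 45 left.
Outdoor takes 40 to reach its cap of 40 — 5 left.
Native has room for 40 but only 5 remain, so it gets 5.
Total = 260×60 + 50×5 + 230×30 + 130×25 + 80×40 = 29200.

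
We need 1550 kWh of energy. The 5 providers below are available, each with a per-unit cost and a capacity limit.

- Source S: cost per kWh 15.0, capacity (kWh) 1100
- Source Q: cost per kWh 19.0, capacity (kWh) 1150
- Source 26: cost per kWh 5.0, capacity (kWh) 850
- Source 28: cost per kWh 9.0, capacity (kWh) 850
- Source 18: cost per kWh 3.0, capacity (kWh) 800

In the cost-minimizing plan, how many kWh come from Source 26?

750

Cheapest first:
Source 18 (3.0): use full 800 → 750 kWh to go.
Source 26 (5.0): take the remaining 750 → done.
Source 28, Source S, Source Q: unused.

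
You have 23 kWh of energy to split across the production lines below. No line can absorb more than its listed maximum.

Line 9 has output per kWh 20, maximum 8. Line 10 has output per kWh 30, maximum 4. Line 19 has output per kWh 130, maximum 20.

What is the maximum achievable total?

2690

Order the production lines by output per kWh: Line 19 130 > Line 10 30 > Line 9 20.
Line 19 takes 20 to reach its cap of 20 ; 3 left.
Line 10: +3 (room for 4) → 3. Pool exhausted.
Total = 30×3 + 130×20 = 2690.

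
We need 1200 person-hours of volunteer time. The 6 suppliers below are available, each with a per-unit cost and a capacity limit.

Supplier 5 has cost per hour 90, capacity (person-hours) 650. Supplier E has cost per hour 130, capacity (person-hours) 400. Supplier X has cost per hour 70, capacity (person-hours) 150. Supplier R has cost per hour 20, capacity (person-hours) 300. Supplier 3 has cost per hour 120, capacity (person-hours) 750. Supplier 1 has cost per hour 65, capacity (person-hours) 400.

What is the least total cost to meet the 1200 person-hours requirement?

Cheapest first:
Take 300 from Supplier R at 20 — need 900 more.
Take 400 from Supplier 1 at 65 — need 500 more.
Take 150 from Supplier X at 70 — need 350 more.
Supplier 5 (90): take the remaining 350 — done.
Supplier 3, Supplier E: unused.
Cost = 300×20 + 400×65 + 150×70 + 350×90 = 74000.

74000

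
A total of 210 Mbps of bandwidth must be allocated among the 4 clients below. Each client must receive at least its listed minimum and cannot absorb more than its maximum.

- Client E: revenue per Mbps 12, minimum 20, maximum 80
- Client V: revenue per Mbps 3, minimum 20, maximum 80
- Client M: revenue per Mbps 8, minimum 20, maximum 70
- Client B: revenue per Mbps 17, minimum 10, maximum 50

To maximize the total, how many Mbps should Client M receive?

Meeting every minimum uses 20+20+20+10 = 70 Mbps, leaving 140.
Order the clients by revenue per Mbps: Client B 17 > Client E 12 > Client M 8 > Client V 3.
Give Client B 40 more to hit its cap of 50 → 100 left.
Client E takes 60 more to reach its cap of 80 → 40 left.
Client M has room for 50 more but only 40 remain, so it gets 60.

60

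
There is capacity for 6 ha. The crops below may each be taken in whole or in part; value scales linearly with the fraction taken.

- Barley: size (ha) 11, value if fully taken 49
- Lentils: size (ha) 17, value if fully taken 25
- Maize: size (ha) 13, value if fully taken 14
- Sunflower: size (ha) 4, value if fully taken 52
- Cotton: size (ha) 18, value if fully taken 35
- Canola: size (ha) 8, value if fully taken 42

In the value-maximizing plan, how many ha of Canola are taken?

2

Sort by value density: Sunflower 52/4≈13, Canola 42/8≈5.25, Barley 49/11≈4.45, Cotton 35/18≈1.94, Lentils 25/17≈1.47, Maize 14/13≈1.08.
Take all of Sunflower (4 ha, value 52) → 2 ha left.
Only 2 ha remain; take 2/8 of Canola for value 42×2/8 = 10.5.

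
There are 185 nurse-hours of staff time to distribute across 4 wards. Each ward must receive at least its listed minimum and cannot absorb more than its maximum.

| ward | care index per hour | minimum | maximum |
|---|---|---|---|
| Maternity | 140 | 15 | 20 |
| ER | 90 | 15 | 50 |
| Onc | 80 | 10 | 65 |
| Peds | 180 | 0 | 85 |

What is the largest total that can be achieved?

Meeting every minimum uses 15+15+10+0 = 40 nurse-hours, leaving 145.
Rank by care index per hour: Peds 180 > Maternity 140 > ER 90 > Onc 80.
Peds takes 85 more to reach its cap of 85 — 60 left.
Give Maternity 5 more to hit its cap of 20 — 55 left.
Give ER 35 more to hit its cap of 50 — 20 left.
Onc has room for 55 more but only 20 remain, so it gets 30.
Total = 140×20 + 90×50 + 80×30 + 180×85 = 25000.

25000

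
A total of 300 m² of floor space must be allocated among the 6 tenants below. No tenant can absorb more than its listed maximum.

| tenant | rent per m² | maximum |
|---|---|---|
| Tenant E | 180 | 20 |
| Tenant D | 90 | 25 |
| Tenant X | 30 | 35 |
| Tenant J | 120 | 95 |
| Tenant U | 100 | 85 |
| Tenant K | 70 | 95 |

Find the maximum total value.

Rank by rent per m²: Tenant E 180 > Tenant J 120 > Tenant U 100 > Tenant D 90 > Tenant K 70 > Tenant X 30.
Give Tenant E 20 to hit its cap of 20 ; 280 left.
Give Tenant J 95 to hit its cap of 95 ; 185 left.
Tenant U: +85 to 85 (cap) ; 100 left.
Give Tenant D 25 to hit its cap of 25 ; 75 left.
Tenant K has room for 95 but only 75 remain, so it gets 75.
Total = 180×20 + 90×25 + 120×95 + 100×85 + 70×75 = 31000.

31000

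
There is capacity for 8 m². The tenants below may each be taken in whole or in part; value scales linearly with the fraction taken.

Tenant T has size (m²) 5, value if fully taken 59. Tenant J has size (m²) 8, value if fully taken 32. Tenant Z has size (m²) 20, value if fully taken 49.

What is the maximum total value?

71

Sort by value density: Tenant T 59/5≈11.8, Tenant J 32/8≈4, Tenant Z 49/20≈2.45.
Take all of Tenant T (5 m², value 59) → 3 m² left.
3 m² left: a 3/8 share of Tenant J gives 32×3/8 = 12.
Total value = 71.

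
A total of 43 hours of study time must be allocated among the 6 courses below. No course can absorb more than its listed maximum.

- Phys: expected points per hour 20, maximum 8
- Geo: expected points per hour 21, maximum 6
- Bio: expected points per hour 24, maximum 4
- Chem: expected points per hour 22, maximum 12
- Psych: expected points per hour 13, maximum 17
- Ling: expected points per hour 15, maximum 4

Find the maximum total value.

Highest expected points per hour first: Bio 24 > Chem 22 > Geo 21 > Phys 20 > Ling 15 > Psych 13.
Bio takes 4 to reach its cap of 4 → 39 left.
Chem takes 12 to reach its cap of 12 → 27 left.
Geo: +6 to 6 (cap) → 21 left.
Phys: +8 to 8 (cap) → 13 left.
Ling takes 4 to reach its cap of 4 → 9 left.
Only 9 left; Psych takes them to reach 9.
Total = 20×8 + 21×6 + 24×4 + 22×12 + 13×9 + 15×4 = 823.

823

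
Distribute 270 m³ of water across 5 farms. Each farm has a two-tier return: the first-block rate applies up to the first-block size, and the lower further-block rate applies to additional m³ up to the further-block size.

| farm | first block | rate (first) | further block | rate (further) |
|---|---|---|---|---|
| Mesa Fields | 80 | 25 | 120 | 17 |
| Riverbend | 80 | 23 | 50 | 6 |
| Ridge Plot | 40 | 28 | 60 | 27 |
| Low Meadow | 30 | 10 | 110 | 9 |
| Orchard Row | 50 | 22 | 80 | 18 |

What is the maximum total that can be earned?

Treat each block as its own option and order by rate: Ridge Plot/T1 28 > Ridge Plot/T2 27 > Mesa Fields/T1 25 > Riverbend/T1 23 > Orchard Row/T1 22 > Orchard Row/T2 18 > Mesa Fields/T2 17 > Low Meadow/T1 10 > Low Meadow/T2 9 > Riverbend/T2 6.
Fill Ridge Plot T1 block (40 at 28) → 230 left.
Ridge Plot T2 at 27: fill all 60 → 170 left.
Mesa Fields/T1 (25): +80 → 90 left.
Riverbend T1 at 23: fill all 80 → 10 left.
10 remain; put them into Orchard Row T1 at 22.
Total = 28×40 + 27×60 + 25×80 + 23×80 + 22×10 = 6800.

6800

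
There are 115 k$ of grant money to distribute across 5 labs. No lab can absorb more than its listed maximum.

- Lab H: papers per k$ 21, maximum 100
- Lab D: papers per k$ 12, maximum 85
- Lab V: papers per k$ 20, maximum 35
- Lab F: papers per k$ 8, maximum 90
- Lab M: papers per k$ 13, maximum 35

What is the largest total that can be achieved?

Order the labs by papers per k$: Lab H 21 > Lab V 20 > Lab M 13 > Lab D 12 > Lab F 8.
Lab H takes 100 to reach its cap of 100 ; 15 left.
Only 15 left; Lab V takes them to reach 15.
Total = 21×100 + 20×15 = 2400.

2400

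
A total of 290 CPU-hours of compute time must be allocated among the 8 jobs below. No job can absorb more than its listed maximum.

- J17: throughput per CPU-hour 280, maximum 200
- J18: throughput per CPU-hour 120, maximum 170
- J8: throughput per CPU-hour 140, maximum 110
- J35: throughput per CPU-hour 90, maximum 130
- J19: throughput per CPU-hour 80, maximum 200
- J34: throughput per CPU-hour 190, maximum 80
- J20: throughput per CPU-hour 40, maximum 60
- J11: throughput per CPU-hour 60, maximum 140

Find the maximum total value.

Order the jobs by throughput per CPU-hour: J17 280 > J34 190 > J8 140 > J18 120 > J35 90 > J19 80 > J11 60 > J20 40.
J17: +200 to 200 (cap) → 90 left.
Give J34 80 to hit its cap of 80 → 10 left.
J8: +10 (room for 110) → 10. Pool exhausted.
Total = 280×200 + 140×10 + 190×80 = 72600.

72600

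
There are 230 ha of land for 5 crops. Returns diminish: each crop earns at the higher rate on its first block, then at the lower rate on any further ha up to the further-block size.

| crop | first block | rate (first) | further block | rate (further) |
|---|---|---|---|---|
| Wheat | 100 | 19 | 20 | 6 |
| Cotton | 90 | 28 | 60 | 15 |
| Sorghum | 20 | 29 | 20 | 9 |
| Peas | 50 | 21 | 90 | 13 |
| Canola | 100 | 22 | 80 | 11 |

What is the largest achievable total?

5720

Order all 10 blocks by rate: Sorghum/first 29 > Cotton/first 28 > Canola/first 22 > Peas/first 21 > Wheat/first 19 > Cotton/second 15 > Peas/second 13 > Canola/second 11 > Sorghum/second 9 > Wheat/second 6.
Fill Sorghum first block (20 at 29) ; 210 left.
Cotton/first (28): +90 ; 120 left.
Canola/first (22): +100 ; 20 left.
20 remain; put them into Peas first at 21.
Total = 29×20 + 28×90 + 22×100 + 21×20 = 5720.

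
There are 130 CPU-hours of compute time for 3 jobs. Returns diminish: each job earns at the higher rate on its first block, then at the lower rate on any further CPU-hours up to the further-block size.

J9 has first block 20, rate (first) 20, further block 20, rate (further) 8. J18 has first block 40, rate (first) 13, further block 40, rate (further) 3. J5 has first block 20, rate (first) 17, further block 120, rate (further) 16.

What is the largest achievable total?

2180

Treat each block as its own option and order by rate: J9/first 20 > J5/first 17 > J5/second 16 > J18/first 13 > J9/second 8 > J18/second 3.
J9/first (20): +20 ; 110 left.
J5 first at 17: fill all 20 ; 90 left.
90 remain; put them into J5 second at 16.
Total = 20×20 + 17×20 + 16×90 = 2180.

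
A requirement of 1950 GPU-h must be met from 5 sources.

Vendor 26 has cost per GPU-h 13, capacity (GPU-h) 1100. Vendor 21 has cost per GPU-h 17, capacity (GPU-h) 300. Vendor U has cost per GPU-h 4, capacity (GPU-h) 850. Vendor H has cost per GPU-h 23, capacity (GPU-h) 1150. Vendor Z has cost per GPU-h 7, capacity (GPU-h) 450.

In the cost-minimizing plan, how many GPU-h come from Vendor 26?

Fill from the cheapest source first.
Vendor U at 4: take all 850 GPU-h — 1100 still needed.
Take 450 from Vendor Z at 7 — need 650 more.
Take 650 from Vendor 26 at 13 to finish.
Vendor 21, Vendor H: unused.

650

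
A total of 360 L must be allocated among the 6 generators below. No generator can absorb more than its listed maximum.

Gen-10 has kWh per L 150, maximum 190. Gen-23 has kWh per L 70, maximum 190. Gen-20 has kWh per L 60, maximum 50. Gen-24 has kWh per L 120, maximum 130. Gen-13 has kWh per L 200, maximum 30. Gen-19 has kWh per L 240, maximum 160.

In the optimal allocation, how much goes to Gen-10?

Order the generators by kWh per L: Gen-19 240 > Gen-13 200 > Gen-10 150 > Gen-24 120 > Gen-23 70 > Gen-20 60.
Gen-19 takes 160 to reach its cap of 160 — 200 left.
Gen-13 takes 30 to reach its cap of 30 — 170 left.
Only 170 left; Gen-10 takes them to reach 170.

170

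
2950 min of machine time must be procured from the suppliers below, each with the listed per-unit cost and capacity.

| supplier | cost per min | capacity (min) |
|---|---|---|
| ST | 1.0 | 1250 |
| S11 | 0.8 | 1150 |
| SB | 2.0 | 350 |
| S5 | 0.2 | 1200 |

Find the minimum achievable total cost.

1760

Fill from the cheapest supplier first.
S5 at 0.2: take all 1200 min ; 1750 still needed.
S11 (0.8): use full 1150 ; 600 min to go.
Take 600 from ST at 1.0 to finish.
SB: unused.
Cost = 1200×0.2 + 1150×0.8 + 600×1.0 = 1760.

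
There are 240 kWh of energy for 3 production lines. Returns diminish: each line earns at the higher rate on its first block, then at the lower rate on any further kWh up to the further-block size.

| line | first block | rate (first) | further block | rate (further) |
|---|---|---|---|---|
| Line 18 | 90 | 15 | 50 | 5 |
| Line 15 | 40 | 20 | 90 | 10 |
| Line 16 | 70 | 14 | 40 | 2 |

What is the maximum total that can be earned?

3530

Treat each block as its own option and order by rate: Line 15/T1 20 > Line 18/T1 15 > Line 16/T1 14 > Line 15/T2 10 > Line 18/T2 5 > Line 16/T2 2.
Line 15 T1 at 20: fill all 40 ; 200 left.
Fill Line 18 T1 block (90 at 15) ; 110 left.
Line 16 T1 at 14: fill all 70 ; 40 left.
Line 15/T2: +40 of 90 at 10; pool empty.
Total = 20×40 + 15×90 + 14×70 + 10×40 = 3530.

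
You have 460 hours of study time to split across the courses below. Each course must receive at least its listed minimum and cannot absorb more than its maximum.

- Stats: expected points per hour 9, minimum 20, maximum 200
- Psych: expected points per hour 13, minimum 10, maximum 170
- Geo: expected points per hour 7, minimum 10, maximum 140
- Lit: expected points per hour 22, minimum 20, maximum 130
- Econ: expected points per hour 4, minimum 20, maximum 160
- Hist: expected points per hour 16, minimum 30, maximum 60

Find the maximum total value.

6810

Meeting every minimum uses 20+10+10+20+20+30 = 110 hours, leaving 350.
Rank by expected points per hour: Lit 22 > Hist 16 > Psych 13 > Stats 9 > Geo 7 > Econ 4.
Lit: +110 to 130 (cap) ; 240 left.
Hist takes 30 more to reach its cap of 60 ; 210 left.
Give Psych 160 more to hit its cap of 170 ; 50 left.
Stats: +50 (room for 180) → 70. Pool exhausted.
Total = 9×70 + 13×170 + 7×10 + 22×130 + 4×20 + 16×60 = 6810.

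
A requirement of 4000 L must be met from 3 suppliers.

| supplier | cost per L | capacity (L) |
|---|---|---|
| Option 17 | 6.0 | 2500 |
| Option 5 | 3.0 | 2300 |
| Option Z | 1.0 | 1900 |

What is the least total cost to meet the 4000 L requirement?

Cheapest first:
Take 1900 from Option Z at 1.0 — need 2100 more.
Option 5 at 3.0: take 2100 of its 2300 — requirement met.
Option 17: unused.
Cost = 1900×1.0 + 2100×3.0 = 8200.

8200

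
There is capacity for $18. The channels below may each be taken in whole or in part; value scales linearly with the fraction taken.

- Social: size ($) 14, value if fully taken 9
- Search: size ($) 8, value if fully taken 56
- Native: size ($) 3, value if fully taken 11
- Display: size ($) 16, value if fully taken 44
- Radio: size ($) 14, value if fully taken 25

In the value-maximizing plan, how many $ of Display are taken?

7

Rank by value-to-size ratio: Search 56/8≈7, Native 11/3≈3.67, Display 44/16≈2.75, Radio 25/14≈1.79, Social 9/14≈0.643.
Search: take in full, 8 $ for value 56 → 10 left.
All 3 $ of Native fit (value 11) → 7 remain.
Only 7 $ remain; take 7/16 of Display for value 44×7/16 = 19.25.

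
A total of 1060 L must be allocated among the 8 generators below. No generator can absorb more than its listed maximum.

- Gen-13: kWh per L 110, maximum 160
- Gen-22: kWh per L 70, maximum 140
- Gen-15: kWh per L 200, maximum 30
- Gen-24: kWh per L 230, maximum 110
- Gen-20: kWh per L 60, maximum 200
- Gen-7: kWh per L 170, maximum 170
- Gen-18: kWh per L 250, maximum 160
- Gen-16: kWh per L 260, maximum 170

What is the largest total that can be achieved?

179000

Order the generators by kWh per L: Gen-16 260 > Gen-18 250 > Gen-24 230 > Gen-15 200 > Gen-7 170 > Gen-13 110 > Gen-22 70 > Gen-20 60.
Gen-16: +170 to 170 (cap) ; 890 left.
Gen-18: +160 to 160 (cap) ; 730 left.
Gen-24: +110 to 110 (cap) ; 620 left.
Gen-15 takes 30 to reach its cap of 30 ; 590 left.
Give Gen-7 170 to hit its cap of 170 ; 420 left.
Gen-13 takes 160 to reach its cap of 160 ; 260 left.
Give Gen-22 140 to hit its cap of 140 ; 120 left.
Only 120 left; Gen-20 takes them to reach 120.
Total = 110×160 + 70×140 + 200×30 + 230×110 + 60×120 + 170×170 + 250×160 + 260×170 = 179000.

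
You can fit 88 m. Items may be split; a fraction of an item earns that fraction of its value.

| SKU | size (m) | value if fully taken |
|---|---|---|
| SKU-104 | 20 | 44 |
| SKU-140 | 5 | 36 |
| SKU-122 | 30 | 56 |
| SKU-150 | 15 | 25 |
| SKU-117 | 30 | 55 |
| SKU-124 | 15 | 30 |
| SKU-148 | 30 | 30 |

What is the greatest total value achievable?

Sort by value density: SKU-140 36/5≈7.2, SKU-104 44/20≈2.2, SKU-124 30/15≈2, SKU-122 56/30≈1.87, SKU-117 55/30≈1.83, SKU-150 25/15≈1.67, SKU-148 30/30≈1.
SKU-140: take in full, 5 m for value 36 → 83 left.
Take all of SKU-104 (20 m, value 44) → 63 m left.
Take all of SKU-124 (15 m, value 30) → 48 m left.
All 30 m of SKU-122 fit (value 56) → 18 remain.
Only 18 m remain; take 18/30 of SKU-117 for value 55×18/30 = 33.
Total value = 199.

199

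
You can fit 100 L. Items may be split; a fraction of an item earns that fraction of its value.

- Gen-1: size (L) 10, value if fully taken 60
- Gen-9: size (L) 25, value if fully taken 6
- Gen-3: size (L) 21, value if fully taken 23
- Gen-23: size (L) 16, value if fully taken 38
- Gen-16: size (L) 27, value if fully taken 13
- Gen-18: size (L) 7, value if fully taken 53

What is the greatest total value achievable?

191.56

Sort by value density: Gen-18 53/7≈7.57, Gen-1 60/10≈6, Gen-23 38/16≈2.38, Gen-3 23/21≈1.1, Gen-16 13/27≈0.481, Gen-9 6/25≈0.24.
Take all of Gen-18 (7 L, value 53) ; 93 L left.
Gen-1: take in full, 10 L for value 60 ; 83 left.
Take all of Gen-23 (16 L, value 38) ; 67 L left.
All 21 L of Gen-3 fit (value 23) ; 46 remain.
All 27 L of Gen-16 fit (value 13) ; 19 remain.
Only 19 L remain; take 19/25 of Gen-9 for value 6×19/25 = 4.56.
Total value = 191.56.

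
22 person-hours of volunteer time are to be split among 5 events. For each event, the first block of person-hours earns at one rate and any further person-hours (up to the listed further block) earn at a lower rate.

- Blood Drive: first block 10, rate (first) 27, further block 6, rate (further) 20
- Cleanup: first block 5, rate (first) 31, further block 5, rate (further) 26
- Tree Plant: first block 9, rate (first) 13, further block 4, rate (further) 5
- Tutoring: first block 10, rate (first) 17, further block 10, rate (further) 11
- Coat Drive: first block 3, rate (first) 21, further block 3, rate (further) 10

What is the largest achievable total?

Treat each block as its own option and order by rate: Cleanup/T1 31 > Blood Drive/T1 27 > Cleanup/T2 26 > Coat Drive/T1 21 > Blood Drive/T2 20 > Tutoring/T1 17 > Tree Plant/T1 13 > Tutoring/T2 11 > Coat Drive/T2 10 > Tree Plant/T2 5.
Cleanup T1 at 31: fill all 5 — 17 left.
Fill Blood Drive T1 block (10 at 27) — 7 left.
Cleanup T2 at 26: fill all 5 — 2 left.
Coat Drive T1 at 21: only 2 left, fill 2.
Total = 31×5 + 27×10 + 26×5 + 21×2 = 597.

597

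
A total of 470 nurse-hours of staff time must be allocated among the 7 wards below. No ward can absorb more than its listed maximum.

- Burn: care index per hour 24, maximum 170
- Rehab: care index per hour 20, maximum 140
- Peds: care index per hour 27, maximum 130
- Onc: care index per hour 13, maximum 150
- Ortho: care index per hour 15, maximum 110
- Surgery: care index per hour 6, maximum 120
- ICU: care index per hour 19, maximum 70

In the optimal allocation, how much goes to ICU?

Order the wards by care index per hour: Peds 27 > Burn 24 > Rehab 20 > ICU 19 > Ortho 15 > Onc 13 > Surgery 6.
Give Peds 130 to hit its cap of 130 → 340 left.
Burn: +170 to 170 (cap) → 170 left.
Rehab takes 140 to reach its cap of 140 → 30 left.
ICU: +30 (room for 70) → 30. Pool exhausted.

30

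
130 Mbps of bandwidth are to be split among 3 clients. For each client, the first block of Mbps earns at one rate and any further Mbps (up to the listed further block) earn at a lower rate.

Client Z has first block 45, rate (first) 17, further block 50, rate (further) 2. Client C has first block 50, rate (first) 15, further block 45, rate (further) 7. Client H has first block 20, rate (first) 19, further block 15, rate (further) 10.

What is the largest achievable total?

2045

Rank every tier by rate: Client H/T1 19 > Client Z/T1 17 > Client C/T1 15 > Client H/T2 10 > Client C/T2 7 > Client Z/T2 2.
Client H/T1 (19): +20 ; 110 left.
Fill Client Z T1 block (45 at 17) ; 65 left.
Client C/T1 (15): +50 ; 15 left.
Client H T2 at 10: fill all 15 ; 0 left.
Total = 19×20 + 17×45 + 15×50 + 10×15 = 2045.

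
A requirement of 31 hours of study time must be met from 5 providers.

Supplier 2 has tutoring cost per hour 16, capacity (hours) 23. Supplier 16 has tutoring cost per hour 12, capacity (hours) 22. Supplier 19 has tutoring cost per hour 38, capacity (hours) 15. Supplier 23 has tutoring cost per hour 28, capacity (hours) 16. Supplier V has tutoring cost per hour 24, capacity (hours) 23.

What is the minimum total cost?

Use providers in increasing cost order.
Supplier 16 at 12: take all 22 hours ; 9 still needed.
Take 9 from Supplier 2 at 16 to finish.
Supplier V, Supplier 23, Supplier 19: unused.
Cost = 22×12 + 9×16 = 408.

408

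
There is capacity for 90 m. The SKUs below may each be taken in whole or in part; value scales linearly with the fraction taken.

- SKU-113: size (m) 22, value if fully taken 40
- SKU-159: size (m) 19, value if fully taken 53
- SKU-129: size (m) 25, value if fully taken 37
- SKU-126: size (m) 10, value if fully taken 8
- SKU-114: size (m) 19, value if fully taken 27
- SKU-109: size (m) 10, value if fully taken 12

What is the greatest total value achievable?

Best value per unit of size first: SKU-159 53/19≈2.79, SKU-113 40/22≈1.82, SKU-129 37/25≈1.48, SKU-114 27/19≈1.42, SKU-109 12/10≈1.2, SKU-126 8/10≈0.8.
All 19 m of SKU-159 fit (value 53) ; 71 remain.
Take all of SKU-113 (22 m, value 40) ; 49 m left.
Take all of SKU-129 (25 m, value 37) ; 24 m left.
Take all of SKU-114 (19 m, value 27) ; 5 m left.
Fill the last 5 m with part of SKU-109: 5/10 of it earns 6.
Total value = 163.

163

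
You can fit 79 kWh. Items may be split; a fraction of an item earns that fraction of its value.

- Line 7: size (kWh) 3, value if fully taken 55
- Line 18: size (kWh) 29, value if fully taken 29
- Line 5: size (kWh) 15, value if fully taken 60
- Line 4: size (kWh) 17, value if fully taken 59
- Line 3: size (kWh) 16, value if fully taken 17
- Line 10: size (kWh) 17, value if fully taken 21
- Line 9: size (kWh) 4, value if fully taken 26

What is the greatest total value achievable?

Sort by value density: Line 7 55/3≈18.3, Line 9 26/4≈6.5, Line 5 60/15≈4, Line 4 59/17≈3.47, Line 10 21/17≈1.24, Line 3 17/16≈1.06, Line 18 29/29≈1.
All 3 kWh of Line 7 fit (value 55) ; 76 remain.
Line 9: take in full, 4 kWh for value 26 ; 72 left.
All 15 kWh of Line 5 fit (value 60) ; 57 remain.
Take all of Line 4 (17 kWh, value 59) ; 40 kWh left.
Take all of Line 10 (17 kWh, value 21) ; 23 kWh left.
Take all of Line 3 (16 kWh, value 17) ; 7 kWh left.
7 kWh left: a 7/29 share of Line 18 gives 29×7/29 = 7.
Total value = 245.

245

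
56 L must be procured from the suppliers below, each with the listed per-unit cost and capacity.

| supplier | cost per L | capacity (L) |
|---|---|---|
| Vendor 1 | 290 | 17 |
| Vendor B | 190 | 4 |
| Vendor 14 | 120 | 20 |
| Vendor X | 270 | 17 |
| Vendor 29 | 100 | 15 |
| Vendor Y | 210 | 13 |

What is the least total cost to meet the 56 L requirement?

Cheapest first:
Vendor 29 (100): use full 15 ; 41 L to go.
Vendor 14 at 120: take all 20 L ; 21 still needed.
Vendor B (190): use full 4 ; 17 L to go.
Vendor Y at 210: take all 13 L ; 4 still needed.
Take 4 from Vendor X at 270 to finish.
Vendor 1: unused.
Cost = 15×100 + 20×120 + 4×190 + 13×210 + 4×270 = 8470.

8470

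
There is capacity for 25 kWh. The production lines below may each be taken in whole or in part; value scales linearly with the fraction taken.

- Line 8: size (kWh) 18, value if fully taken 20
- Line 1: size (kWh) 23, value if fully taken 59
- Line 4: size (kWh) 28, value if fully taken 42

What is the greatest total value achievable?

62

Rank by value-to-size ratio: Line 1 59/23≈2.57, Line 4 42/28≈1.5, Line 8 20/18≈1.11.
All 23 kWh of Line 1 fit (value 59) → 2 remain.
Fill the last 2 kWh with part of Line 4: 2/28 of it earns 3.
Total value = 62.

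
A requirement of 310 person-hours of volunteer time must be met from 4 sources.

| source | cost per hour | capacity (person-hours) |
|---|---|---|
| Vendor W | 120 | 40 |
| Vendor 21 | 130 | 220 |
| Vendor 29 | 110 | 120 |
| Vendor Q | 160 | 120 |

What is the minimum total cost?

37500

Use sources in increasing cost order.
Take 120 from Vendor 29 at 110 → need 190 more.
Take 40 from Vendor W at 120 → need 150 more.
Vendor 21 (130): take the remaining 150 → done.
Vendor Q: unused.
Cost = 120×110 + 40×120 + 150×130 = 37500.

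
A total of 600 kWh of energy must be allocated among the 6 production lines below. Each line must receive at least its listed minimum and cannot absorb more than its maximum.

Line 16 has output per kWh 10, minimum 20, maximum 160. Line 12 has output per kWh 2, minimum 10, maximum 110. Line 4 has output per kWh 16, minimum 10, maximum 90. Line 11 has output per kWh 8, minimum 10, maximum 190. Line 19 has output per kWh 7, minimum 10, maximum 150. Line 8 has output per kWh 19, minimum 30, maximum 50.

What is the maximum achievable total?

Meeting every minimum uses 20+10+10+10+10+30 = 90 kWh, leaving 510.
Rank by output per kWh: Line 8 19 > Line 4 16 > Line 16 10 > Line 11 8 > Line 19 7 > Line 12 2.
Line 8: +20 to 50 (cap) → 490 left.
Line 4: +80 to 90 (cap) → 410 left.
Line 16 takes 140 more to reach its cap of 160 → 270 left.
Give Line 11 180 more to hit its cap of 190 → 90 left.
Line 19 has room for 140 more but only 90 remain, so it gets 100.
Total = 10×160 + 2×10 + 16×90 + 8×190 + 7×100 + 19×50 = 6230.

6230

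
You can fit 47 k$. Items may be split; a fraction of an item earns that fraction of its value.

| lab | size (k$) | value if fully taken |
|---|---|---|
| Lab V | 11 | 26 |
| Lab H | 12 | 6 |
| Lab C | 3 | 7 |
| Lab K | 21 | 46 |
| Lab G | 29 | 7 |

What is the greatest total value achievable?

85

Sort by value density: Lab V 26/11≈2.36, Lab C 7/3≈2.33, Lab K 46/21≈2.19, Lab H 6/12≈0.5, Lab G 7/29≈0.241.
Take all of Lab V (11 k$, value 26) ; 36 k$ left.
All 3 k$ of Lab C fit (value 7) ; 33 remain.
All 21 k$ of Lab K fit (value 46) ; 12 remain.
Take all of Lab H (12 k$, value 6) ; 0 k$ left.
Total value = 85.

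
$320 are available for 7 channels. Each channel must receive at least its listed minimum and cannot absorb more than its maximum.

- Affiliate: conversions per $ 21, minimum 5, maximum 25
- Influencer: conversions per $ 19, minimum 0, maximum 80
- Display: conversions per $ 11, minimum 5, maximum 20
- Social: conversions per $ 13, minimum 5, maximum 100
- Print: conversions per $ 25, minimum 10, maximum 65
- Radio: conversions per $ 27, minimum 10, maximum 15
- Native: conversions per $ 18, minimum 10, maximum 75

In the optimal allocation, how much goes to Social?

55

Meeting every minimum uses 5+0+5+5+10+10+10 = 45 $, leaving 275.
Rank by conversions per $: Radio 27 > Print 25 > Affiliate 21 > Influencer 19 > Native 18 > Social 13 > Display 11.
Radio: +5 to 15 (cap) — 270 left.
Print takes 55 more to reach its cap of 65 — 215 left.
Affiliate takes 20 more to reach its cap of 25 — 195 left.
Influencer: +80 to 80 (cap) — 115 left.
Native: +65 to 75 (cap) — 50 left.
Social has room for 95 more but only 50 remain, so it gets 55.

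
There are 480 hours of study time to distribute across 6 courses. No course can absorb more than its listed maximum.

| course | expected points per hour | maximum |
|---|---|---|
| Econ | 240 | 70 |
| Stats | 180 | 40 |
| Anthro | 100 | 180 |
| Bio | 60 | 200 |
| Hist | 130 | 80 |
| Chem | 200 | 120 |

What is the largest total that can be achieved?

75400

Rank by expected points per hour: Econ 240 > Chem 200 > Stats 180 > Hist 130 > Anthro 100 > Bio 60.
Econ takes 70 to reach its cap of 70 → 410 left.
Chem takes 120 to reach its cap of 120 → 290 left.
Stats: +40 to 40 (cap) → 250 left.
Hist: +80 to 80 (cap) → 170 left.
Only 170 left; Anthro takes them to reach 170.
Total = 240×70 + 180×40 + 100×170 + 130×80 + 200×120 = 75400.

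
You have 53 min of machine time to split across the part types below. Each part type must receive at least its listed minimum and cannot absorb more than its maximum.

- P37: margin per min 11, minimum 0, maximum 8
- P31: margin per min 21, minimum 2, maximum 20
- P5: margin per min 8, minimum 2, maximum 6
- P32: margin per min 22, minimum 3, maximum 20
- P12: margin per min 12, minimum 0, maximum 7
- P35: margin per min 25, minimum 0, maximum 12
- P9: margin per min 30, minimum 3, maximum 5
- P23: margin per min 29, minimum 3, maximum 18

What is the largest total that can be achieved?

1338

Meeting every minimum uses 0+2+2+3+0+0+3+3 = 13 min, leaving 40.
Highest margin per min first: P9 30 > P23 29 > P35 25 > P32 22 > P31 21 > P12 12 > P37 11 > P5 8.
P9: +2 to 5 (cap) ; 38 left.
P23: +15 to 18 (cap) ; 23 left.
P35: +12 to 12 (cap) ; 11 left.
P32: +11 (room for 17) → 14. Pool exhausted.
Total = 21×2 + 8×2 + 22×14 + 25×12 + 30×5 + 29×18 = 1338.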